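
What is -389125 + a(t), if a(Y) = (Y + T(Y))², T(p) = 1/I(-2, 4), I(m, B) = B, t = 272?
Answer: -5040079/16 ≈ -3.1501e+5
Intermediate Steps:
T(p) = ¼ (T(p) = 1/4 = ¼)
a(Y) = (¼ + Y)² (a(Y) = (Y + ¼)² = (¼ + Y)²)
-389125 + a(t) = -389125 + (1 + 4*272)²/16 = -389125 + (1 + 1088)²/16 = -389125 + (1/16)*1089² = -389125 + (1/16)*1185921 = -389125 + 1185921/16 = -5040079/16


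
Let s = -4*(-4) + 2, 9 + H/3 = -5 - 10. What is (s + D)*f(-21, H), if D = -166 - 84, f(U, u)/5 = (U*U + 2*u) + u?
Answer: -261000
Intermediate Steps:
H = -72 (H = -27 + 3*(-5 - 10) = -27 + 3*(-15) = -27 - 45 = -72)
s = 18 (s = 16 + 2 = 18)
f(U, u) = 5*U² + 15*u (f(U, u) = 5*((U*U + 2*u) + u) = 5*((U² + 2*u) + u) = 5*(U² + 3*u) = 5*U² + 15*u)
D = -250
(s + D)*f(-21, H) = (18 - 250)*(5*(-21)² + 15*(-72)) = -232*(5*441 - 1080) = -232*(2205 - 1080) = -232*1125 = -261000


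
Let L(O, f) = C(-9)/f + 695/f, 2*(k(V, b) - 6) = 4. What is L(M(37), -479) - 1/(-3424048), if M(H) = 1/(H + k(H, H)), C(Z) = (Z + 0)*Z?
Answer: -2657060769/1640118992 ≈ -1.6200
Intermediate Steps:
C(Z) = Z**2 (C(Z) = Z*Z = Z**2)
k(V, b) = 8 (k(V, b) = 6 + (1/2)*4 = 6 + 2 = 8)
M(H) = 1/(8 + H) (M(H) = 1/(H + 8) = 1/(8 + H))
L(O, f) = 776/f (L(O, f) = (-9)**2/f + 695/f = 81/f + 695/f = 776/f)
L(M(37), -479) - 1/(-3424048) = 776/(-479) - 1/(-3424048) = 776*(-1/479) - 1*(-1/3424048) = -776/479 + 1/3424048 = -2657060769/1640118992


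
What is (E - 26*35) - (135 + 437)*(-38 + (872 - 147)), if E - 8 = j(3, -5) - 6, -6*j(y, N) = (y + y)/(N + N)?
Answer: -3938719/10 ≈ -3.9387e+5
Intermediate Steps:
j(y, N) = -y/(6*N) (j(y, N) = -(y + y)/(6*(N + N)) = -2*y/(6*(2*N)) = -2*y*1/(2*N)/6 = -y/(6*N))
E = 21/10 (E = 8 + (-⅙*3/(-5) - 6) = 8 + (-⅙*3*(-⅕) - 6) = 8 + (⅒ - 6) = 8 - 59/10 = 21/10 ≈ 2.1000)
(E - 26*35) - (135 + 437)*(-38 + (872 - 147)) = (21/10 - 26*35) - (135 + 437)*(-38 + (872 - 147)) = (21/10 - 910) - 572*(-38 + 725) = -9079/10 - 572*687 = -9079/10 - 1*392964 = -9079/10 - 392964 = -3938719/10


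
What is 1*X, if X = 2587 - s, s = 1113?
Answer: 1474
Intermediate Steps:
X = 1474 (X = 2587 - 1*1113 = 2587 - 1113 = 1474)
1*X = 1*1474 = 1474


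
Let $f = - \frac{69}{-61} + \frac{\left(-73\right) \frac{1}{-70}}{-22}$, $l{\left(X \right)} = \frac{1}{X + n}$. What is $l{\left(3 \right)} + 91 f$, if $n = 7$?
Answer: $\frac{1324833}{13420} \approx 98.721$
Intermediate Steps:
$l{\left(X \right)} = \frac{1}{7 + X}$ ($l{\left(X \right)} = \frac{1}{X + 7} = \frac{1}{7 + X}$)
$f = \frac{101807}{93940}$ ($f = \left(-69\right) \left(- \frac{1}{61}\right) + \left(-73\right) \left(- \frac{1}{70}\right) \left(- \frac{1}{22}\right) = \frac{69}{61} + \frac{73}{70} \left(- \frac{1}{22}\right) = \frac{69}{61} - \frac{73}{1540} = \frac{101807}{93940} \approx 1.0837$)
$l{\left(3 \right)} + 91 f = \frac{1}{7 + 3} + 91 \cdot \frac{101807}{93940} = \frac{1}{10} + \frac{1323491}{13420} = \frac{1324833}{13420}$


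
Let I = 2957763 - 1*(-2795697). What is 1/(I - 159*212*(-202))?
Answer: 1/12562476 ≈ 7.9602e-8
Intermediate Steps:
I = 5753460 (I = 2957763 + 2795697 = 5753460)
1/(I - 159*212*(-202)) = 1/(5753460 - 159*212*(-202)) = 1/(5753460 - 33708*(-202)) = 1/(5753460 + 6809016) = 1/12562476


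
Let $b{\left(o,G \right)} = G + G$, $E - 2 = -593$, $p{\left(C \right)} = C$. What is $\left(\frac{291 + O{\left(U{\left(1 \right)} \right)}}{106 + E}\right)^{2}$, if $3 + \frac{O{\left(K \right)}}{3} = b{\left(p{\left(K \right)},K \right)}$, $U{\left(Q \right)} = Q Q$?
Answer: $\frac{82944}{235225} \approx 0.35262$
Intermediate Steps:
$U{\left(Q \right)} = Q^{2}$
$E = -591$ ($E = 2 - 593 = -591$)
$b{\left(o,G \right)} = 2 G$
$O{\left(K \right)} = -9 + 6 K$ ($O{\left(K \right)} = -9 + 3 \cdot 2 K = -9 + 6 K$)
$\left(\frac{291 + O{\left(U{\left(1 \right)} \right)}}{106 + E}\right)^{2} = \left(\frac{291 - \left(9 - 6 \cdot 1^{2}\right)}{106 - 591}\right)^{2} = \left(\frac{291 + \left(-9 + 6 \cdot 1\right)}{-485}\right)^{2} = \left(\left(291 + \left(-9 + 6\right)\right) \left(- \frac{1}{485}\right)\right)^{2} = \left(\left(291 - 3\right) \left(- \frac{1}{485}\right)\right)^{2} = \left(288 \left(- \frac{1}{485}\right)\right)^{2} = \left(- \frac{288}{485}\right)^{2} = \frac{82944}{235225}$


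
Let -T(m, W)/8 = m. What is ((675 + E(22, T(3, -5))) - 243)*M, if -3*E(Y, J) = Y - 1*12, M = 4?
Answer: 5144/3 ≈ 1714.7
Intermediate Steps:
T(m, W) = -8*m
E(Y, J) = 4 - Y/3 (E(Y, J) = -(Y - 1*12)/3 = -(Y - 12)/3 = -(-12 + Y)/3 = 4 - Y/3)
((675 + E(22, T(3, -5))) - 243)*M = ((675 + (4 - ⅓*22)) - 243)*4 = ((675 + (4 - 22/3)) - 243)*4 = ((675 - 10/3) - 243)*4 = (2015/3 - 243)*4 = (1286/3)*4 = 5144/3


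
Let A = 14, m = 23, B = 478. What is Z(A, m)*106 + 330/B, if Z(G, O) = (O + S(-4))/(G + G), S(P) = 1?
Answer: 153159/1673 ≈ 91.547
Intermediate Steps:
Z(G, O) = (1 + O)/(2*G) (Z(G, O) = (O + 1)/(G + G) = (1 + O)/((2*G)) = (1 + O)*(1/(2*G)) = (1 + O)/(2*G))
Z(A, m)*106 + 330/B = ((½)*(1 + 23)/14)*106 + 330/478 = ((½)*(1/14)*24)*106 + 330*(1/478) = (6/7)*106 + 165/239 = 636/7 + 165/239 = 153159/1673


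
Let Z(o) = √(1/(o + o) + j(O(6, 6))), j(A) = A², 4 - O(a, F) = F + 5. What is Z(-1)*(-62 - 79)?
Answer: -141*√194/2 ≈ -981.95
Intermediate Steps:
O(a, F) = -1 - F (O(a, F) = 4 - (F + 5) = 4 - (5 + F) = 4 + (-5 - F) = -1 - F)
Z(o) = √(49 + 1/(2*o)) (Z(o) = √(1/(o + o) + (-1 - 1*6)²) = √(1/(2*o) + (-1 - 6)²) = √(1/(2*o) + (-7)²) = √(1/(2*o) + 49) = √(49 + 1/(2*o)))
Z(-1)*(-62 - 79) = (√(196 + 2/(-1))/2)*(-62 - 79) = (√(196 + 2*(-1))/2)*(-141) = (√(196 - 2)/2)*(-141) = (√194/2)*(-141) = -141*√194/2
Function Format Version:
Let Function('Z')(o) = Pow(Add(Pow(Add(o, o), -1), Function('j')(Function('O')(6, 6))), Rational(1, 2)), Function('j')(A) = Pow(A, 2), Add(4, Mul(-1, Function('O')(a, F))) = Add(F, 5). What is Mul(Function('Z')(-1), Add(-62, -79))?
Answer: Mul(Rational(-141, 2), Pow(194, Rational(1, 2))) ≈ -981.95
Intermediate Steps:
Function('O')(a, F) = Add(-1, Mul(-1, F)) (Function('O')(a, F) = Add(4, Mul(-1, Add(F, 5))) = Add(4, Mul(-1, Add(5, F))) = Add(4, Add(-5, Mul(-1, F))) = Add(-1, Mul(-1, F)))
Function('Z')(o) = Pow(Add(49, Mul(Rational(1, 2), Pow(o, -1))), Rational(1, 2)) (Function('Z')(o) = Pow(Add(Pow(Add(o, o), -1), Pow(Add(-1, Mul(-1, 6)), 2)), Rational(1, 2)) = Pow(Add(Pow(Mul(2, o), -1), Pow(Add(-1, -6), 2)), Rational(1, 2)) = Pow(Add(Mul(Rational(1, 2), Pow(o, -1)), Pow(-7, 2)), Rational(1, 2)) = Pow(Add(Mul(Rational(1, 2), Pow(o, -1)), 49), Rational(1, 2)) = Pow(Add(49, Mul(Rational(1, 2), Pow(o, -1))), Rational(1, 2)))
Mul(Function('Z')(-1), Add(-62, -79)) = Mul(Mul(Rational(1, 2), Pow(Add(196, Mul(2, Pow(-1, -1))), Rational(1, 2))), Add(-62, -79)) = Mul(Mul(Rational(1, 2), Pow(Add(196, Mul(2, -1)), Rational(1, 2))), -141) = Mul(Mul(Rational(1, 2), Pow(Add(196, -2), Rational(1, 2))), -141) = Mul(Mul(Rational(1, 2), Pow(194, Rational(1, 2))), -141) = Mul(Rational(-141, 2), Pow(194, Rational(1, 2)))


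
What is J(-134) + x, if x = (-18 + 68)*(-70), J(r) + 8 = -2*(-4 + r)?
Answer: -3232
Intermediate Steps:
J(r) = -2*r (J(r) = -8 - 2*(-4 + r) = -8 + (8 - 2*r) = -2*r)
x = -3500 (x = 50*(-70) = -3500)
J(-134) + x = -2*(-134) - 3500 = 268 - 3500 = -3232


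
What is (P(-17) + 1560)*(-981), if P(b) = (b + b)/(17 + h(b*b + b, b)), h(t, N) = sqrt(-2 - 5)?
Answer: 1962*(-780*sqrt(7) + 13243*I)/(sqrt(7) - 17*I) ≈ -1.5284e+6 - 298.13*I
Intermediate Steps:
h(t, N) = I*sqrt(7) (h(t, N) = sqrt(-7) = I*sqrt(7))
P(b) = 2*b/(17 + I*sqrt(7)) (P(b) = (b + b)/(17 + I*sqrt(7)) = (2*b)/(17 + I*sqrt(7)) = 2*b/(17 + I*sqrt(7)))
(P(-17) + 1560)*(-981) = (((17/148)*(-17) - 1/148*I*(-17)*sqrt(7)) + 1560)*(-981) = ((-289/148 + 17*I*sqrt(7)/148) + 1560)*(-981) = (230591/148 + 17*I*sqrt(7)/148)*(-981) = -226209771/148 - 16677*I*sqrt(7)/148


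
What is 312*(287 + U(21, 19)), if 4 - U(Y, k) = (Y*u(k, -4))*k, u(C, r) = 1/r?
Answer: 121914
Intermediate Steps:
u(C, r) = 1/r
U(Y, k) = 4 + Y*k/4 (U(Y, k) = 4 - Y/(-4)*k = 4 - Y*(-¼)*k = 4 - (-Y/4)*k = 4 - (-1)*Y*k/4 = 4 + Y*k/4)
312*(287 + U(21, 19)) = 312*(287 + (4 + (¼)*21*19)) = 312*(287 + (4 + 399/4)) = 312*(287 + 415/4) = 312*(1563/4) = 121914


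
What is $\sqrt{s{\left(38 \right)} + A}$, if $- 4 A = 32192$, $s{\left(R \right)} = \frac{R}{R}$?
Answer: $i \sqrt{8047} \approx 89.705 i$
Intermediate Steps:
$s{\left(R \right)} = 1$
$A = -8048$ ($A = \left(- \frac{1}{4}\right) 32192 = -8048$)
$\sqrt{s{\left(38 \right)} + A} = \sqrt{1 - 8048} = \sqrt{-8047} = i \sqrt{8047}$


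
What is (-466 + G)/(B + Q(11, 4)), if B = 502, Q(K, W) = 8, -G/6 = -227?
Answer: 448/255 ≈ 1.7569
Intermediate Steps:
G = 1362 (G = -6*(-227) = 1362)
(-466 + G)/(B + Q(11, 4)) = (-466 + 1362)/(502 + 8) = 896/510 = 896*(1/510) = 448/255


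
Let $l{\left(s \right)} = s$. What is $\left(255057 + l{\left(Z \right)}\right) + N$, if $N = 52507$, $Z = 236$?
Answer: $307800$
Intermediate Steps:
$\left(255057 + l{\left(Z \right)}\right) + N = \left(255057 + 236\right) + 52507 = 255293 + 52507 = 307800$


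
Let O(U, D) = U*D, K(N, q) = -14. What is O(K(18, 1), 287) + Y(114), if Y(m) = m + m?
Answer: -3790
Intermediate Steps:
Y(m) = 2*m
O(U, D) = D*U
O(K(18, 1), 287) + Y(114) = 287*(-14) + 2*114 = -4018 + 228 = -3790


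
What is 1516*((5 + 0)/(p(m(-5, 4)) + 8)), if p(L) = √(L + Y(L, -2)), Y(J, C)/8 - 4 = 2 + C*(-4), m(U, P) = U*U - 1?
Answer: -7580/9 + 1895*√34/9 ≈ 385.52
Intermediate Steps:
m(U, P) = -1 + U² (m(U, P) = U² - 1 = -1 + U²)
Y(J, C) = 48 - 32*C (Y(J, C) = 32 + 8*(2 + C*(-4)) = 32 + 8*(2 - 4*C) = 32 + (16 - 32*C) = 48 - 32*C)
p(L) = √(112 + L) (p(L) = √(L + (48 - 32*(-2))) = √(L + (48 + 64)) = √(L + 112) = √(112 + L))
1516*((5 + 0)/(p(m(-5, 4)) + 8)) = 1516*((5 + 0)/(√(112 + (-1 + (-5)²)) + 8)) = 1516*(5/(√(112 + (-1 + 25)) + 8)) = 1516*(5/(√(112 + 24) + 8)) = 1516*(5/(√136 + 8)) = 1516*(5/(2*√34 + 8)) = 1516*(5/(8 + 2*√34)) = 7580/(8 + 2*√34)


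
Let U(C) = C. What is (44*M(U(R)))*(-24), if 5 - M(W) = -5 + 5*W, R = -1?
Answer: -15840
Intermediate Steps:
M(W) = 10 - 5*W (M(W) = 5 - (-5 + 5*W) = 5 + (5 - 5*W) = 10 - 5*W)
(44*M(U(R)))*(-24) = (44*(10 - 5*(-1)))*(-24) = (44*(10 + 5))*(-24) = (44*15)*(-24) = 660*(-24) = -15840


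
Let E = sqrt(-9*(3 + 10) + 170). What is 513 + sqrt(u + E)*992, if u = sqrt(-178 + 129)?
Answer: 513 + 992*sqrt(sqrt(53) + 7*I) ≈ 3437.3 + 1177.8*I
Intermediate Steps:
E = sqrt(53) (E = sqrt(-9*13 + 170) = sqrt(-117 + 170) = sqrt(53) ≈ 7.2801)
u = 7*I (u = sqrt(-49) = 7*I ≈ 7.0*I)
513 + sqrt(u + E)*992 = 513 + sqrt(7*I + sqrt(53))*992 = 513 + sqrt(sqrt(53) + 7*I)*992 = 513 + 992*sqrt(sqrt(53) + 7*I)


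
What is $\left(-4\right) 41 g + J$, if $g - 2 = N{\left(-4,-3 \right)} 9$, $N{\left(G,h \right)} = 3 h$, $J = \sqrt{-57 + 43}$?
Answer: $12956 + i \sqrt{14} \approx 12956.0 + 3.7417 i$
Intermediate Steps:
$J = i \sqrt{14}$ ($J = \sqrt{-14} = i \sqrt{14} \approx 3.7417 i$)
$g = -79$ ($g = 2 + 3 \left(-3\right) 9 = 2 - 81 = -79$)
$\left(-4\right) 41 g + J = \left(-4\right) 41 \left(-79\right) + i \sqrt{14} = \left(-164\right) \left(-79\right) + i \sqrt{14} = 12956 + i \sqrt{14}$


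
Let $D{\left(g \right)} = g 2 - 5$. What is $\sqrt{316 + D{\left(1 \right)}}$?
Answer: $\sqrt{313} \approx 17.692$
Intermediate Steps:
$D{\left(g \right)} = -5 + 2 g$ ($D{\left(g \right)} = 2 g - 5 = -5 + 2 g$)
$\sqrt{316 + D{\left(1 \right)}} = \sqrt{316 + \left(-5 + 2 \cdot 1\right)} = \sqrt{316 + \left(-5 + 2\right)} = \sqrt{316 - 3} = \sqrt{313}$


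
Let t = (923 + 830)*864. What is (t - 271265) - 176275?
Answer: 1067052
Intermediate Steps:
t = 1514592 (t = 1753*864 = 1514592)
(t - 271265) - 176275 = (1514592 - 271265) - 176275 = 1243327 - 176275 = 1067052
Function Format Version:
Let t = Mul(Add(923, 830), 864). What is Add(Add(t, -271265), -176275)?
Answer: 1067052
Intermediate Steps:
t = 1514592 (t = Mul(1753, 864) = 1514592)
Add(Add(t, -271265), -176275) = Add(Add(1514592, -271265), -176275) = Add(1243327, -176275) = 1067052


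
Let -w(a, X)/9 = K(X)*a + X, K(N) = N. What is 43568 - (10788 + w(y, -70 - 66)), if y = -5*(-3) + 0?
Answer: 13196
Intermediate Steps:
y = 15 (y = 15 + 0 = 15)
w(a, X) = -9*X - 9*X*a (w(a, X) = -9*(X*a + X) = -9*(X + X*a) = -9*X - 9*X*a)
43568 - (10788 + w(y, -70 - 66)) = 43568 - (10788 + 9*(-70 - 66)*(-1 - 1*15)) = 43568 - (10788 + 9*(-136)*(-1 - 15)) = 43568 - (10788 + 9*(-136)*(-16)) = 43568 - (10788 + 19584) = 43568 - 1*30372 = 43568 - 30372 = 13196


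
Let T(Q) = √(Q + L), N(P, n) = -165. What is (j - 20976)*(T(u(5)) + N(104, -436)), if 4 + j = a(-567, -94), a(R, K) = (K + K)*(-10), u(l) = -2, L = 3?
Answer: 3132400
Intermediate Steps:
a(R, K) = -20*K (a(R, K) = (2*K)*(-10) = -20*K)
j = 1876 (j = -4 - 20*(-94) = -4 + 1880 = 1876)
T(Q) = √(3 + Q) (T(Q) = √(Q + 3) = √(3 + Q))
(j - 20976)*(T(u(5)) + N(104, -436)) = (1876 - 20976)*(√(3 - 2) - 165) = -19100*(√1 - 165) = -19100*(1 - 165) = -19100*(-164) = 3132400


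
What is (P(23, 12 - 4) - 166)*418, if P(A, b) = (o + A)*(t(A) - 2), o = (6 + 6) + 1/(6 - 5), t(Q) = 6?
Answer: -9196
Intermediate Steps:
o = 13 (o = 12 + 1/1 = 12 + 1 = 13)
P(A, b) = 52 + 4*A (P(A, b) = (13 + A)*(6 - 2) = (13 + A)*4 = 52 + 4*A)
(P(23, 12 - 4) - 166)*418 = ((52 + 4*23) - 166)*418 = ((52 + 92) - 166)*418 = (144 - 166)*418 = -22*418 = -9196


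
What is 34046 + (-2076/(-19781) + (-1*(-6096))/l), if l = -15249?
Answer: 3423187493174/100546823 ≈ 34046.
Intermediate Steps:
34046 + (-2076/(-19781) + (-1*(-6096))/l) = 34046 + (-2076/(-19781) - 1*(-6096)/(-15249)) = 34046 + (-2076*(-1/19781) + 6096*(-1/15249)) = 34046 + (2076/19781 - 2032/5083) = 34046 - 29642684/100546823 = 3423187493174/100546823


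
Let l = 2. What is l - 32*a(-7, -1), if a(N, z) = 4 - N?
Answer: -350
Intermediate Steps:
l - 32*a(-7, -1) = 2 - 32*(4 - 1*(-7)) = 2 - 32*(4 + 7) = 2 - 32*11 = 2 - 352 = -350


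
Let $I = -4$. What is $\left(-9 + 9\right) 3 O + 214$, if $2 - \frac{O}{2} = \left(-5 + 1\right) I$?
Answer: $214$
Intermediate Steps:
$O = -28$ ($O = 4 - 2 \left(-5 + 1\right) \left(-4\right) = 4 - 2 \left(\left(-4\right) \left(-4\right)\right) = 4 - 32 = -28$)
$\left(-9 + 9\right) 3 O + 214 = \left(-9 + 9\right) 3 \left(-28\right) + 214 = 0 \cdot 3 \left(-28\right) + 214 = 0 \left(-28\right) + 214 = 0 + 214 = 214$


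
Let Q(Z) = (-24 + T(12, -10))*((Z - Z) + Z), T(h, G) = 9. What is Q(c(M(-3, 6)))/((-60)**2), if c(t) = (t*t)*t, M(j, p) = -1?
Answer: 1/240 ≈ 0.0041667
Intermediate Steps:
c(t) = t**3 (c(t) = t**2*t = t**3)
Q(Z) = -15*Z (Q(Z) = (-24 + 9)*((Z - Z) + Z) = -15*(0 + Z) = -15*Z)
Q(c(M(-3, 6)))/((-60)**2) = (-15*(-1)**3)/((-60)**2) = -15*(-1)/3600 = 15*(1/3600) = 1/240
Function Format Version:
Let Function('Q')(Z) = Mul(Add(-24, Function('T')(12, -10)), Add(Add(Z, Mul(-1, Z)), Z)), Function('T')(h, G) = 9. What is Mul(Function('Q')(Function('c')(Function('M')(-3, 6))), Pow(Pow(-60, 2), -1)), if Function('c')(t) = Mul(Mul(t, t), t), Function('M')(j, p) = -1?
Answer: Rational(1, 240) ≈ 0.0041667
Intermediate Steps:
Function('c')(t) = Pow(t, 3) (Function('c')(t) = Mul(Pow(t, 2), t) = Pow(t, 3))
Function('Q')(Z) = Mul(-15, Z) (Function('Q')(Z) = Mul(Add(-24, 9), Add(Add(Z, Mul(-1, Z)), Z)) = Mul(-15, Add(0, Z)) = Mul(-15, Z))
Mul(Function('Q')(Function('c')(Function('M')(-3, 6))), Pow(Pow(-60, 2), -1)) = Mul(Mul(-15, Pow(-1, 3)), Pow(Pow(-60, 2), -1)) = Mul(Mul(-15, -1), Pow(3600, -1)) = Mul(15, Rational(1, 3600)) = Rational(1, 240)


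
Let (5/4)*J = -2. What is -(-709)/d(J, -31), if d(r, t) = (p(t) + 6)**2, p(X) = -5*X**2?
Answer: 709/23030401 ≈ 3.0785e-5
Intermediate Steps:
J = -8/5 (J = (4/5)*(-2) = -8/5 ≈ -1.6000)
d(r, t) = (6 - 5*t**2)**2 (d(r, t) = (-5*t**2 + 6)**2 = (6 - 5*t**2)**2)
-(-709)/d(J, -31) = -(-709)/((-6 + 5*(-31)**2)**2) = -(-709)/((-6 + 5*961)**2) = -(-709)/((-6 + 4805)**2) = -(-709)/(4799**2) = -(-709)/23030401 = -1*(-709/23030401) = 709/23030401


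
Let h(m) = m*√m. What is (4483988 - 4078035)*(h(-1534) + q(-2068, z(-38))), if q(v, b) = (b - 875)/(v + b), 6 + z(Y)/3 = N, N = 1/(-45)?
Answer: 65519836/377 - 622731902*I*√1534 ≈ 1.7379e+5 - 2.439e+10*I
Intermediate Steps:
h(m) = m^(3/2)
N = -1/45 ≈ -0.022222
z(Y) = -271/15 (z(Y) = -18 + 3*(-1/45) = -18 - 1/15 = -271/15)
q(v, b) = (-875 + b)/(b + v)
(4483988 - 4078035)*(h(-1534) + q(-2068, z(-38))) = (4483988 - 4078035)*((-1534)^(3/2) + (-875 - 271/15)/(-271/15 - 2068)) = 405953*(-1534*I*√1534 - 13396/15/(-31291/15)) = 405953*(-1534*I*√1534 - 15/31291*(-13396/15)) = 405953*(-1534*I*√1534 + 13396/31291) = 405953*(13396/31291 - 1534*I*√1534) = 65519836/377 - 622731902*I*√1534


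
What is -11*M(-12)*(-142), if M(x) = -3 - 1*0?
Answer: -4686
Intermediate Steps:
M(x) = -3 (M(x) = -3 + 0 = -3)
-11*M(-12)*(-142) = -11*(-3)*(-142) = 33*(-142) = -4686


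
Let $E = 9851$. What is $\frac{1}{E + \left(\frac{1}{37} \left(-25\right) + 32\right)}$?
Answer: $\frac{37}{365646} \approx 0.00010119$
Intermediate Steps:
$\frac{1}{E + \left(\frac{1}{37} \left(-25\right) + 32\right)} = \frac{1}{9851 + \left(\frac{1}{37} \left(-25\right) + 32\right)} = \frac{1}{9851 + \left(- \frac{25}{37} + 32\right)} = \frac{1}{9851 + \frac{1159}{37}} = \frac{1}{\frac{365646}{37}} = \frac{37}{365646}$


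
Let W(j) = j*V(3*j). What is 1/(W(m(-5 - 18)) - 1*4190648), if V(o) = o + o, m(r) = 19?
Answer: -1/4188482 ≈ -2.3875e-7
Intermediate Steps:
V(o) = 2*o
W(j) = 6*j² (W(j) = j*(2*(3*j)) = j*(6*j) = 6*j²)
1/(W(m(-5 - 18)) - 1*4190648) = 1/(6*19² - 1*4190648) = 1/(6*361 - 4190648) = 1/(2166 - 4190648) = 1/(-4188482) = -1/4188482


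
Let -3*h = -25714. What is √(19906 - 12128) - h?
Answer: -25714/3 + √7778 ≈ -8483.1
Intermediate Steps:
h = 25714/3 (h = -⅓*(-25714) = 25714/3 ≈ 8571.3)
√(19906 - 12128) - h = √(19906 - 12128) - 1*25714/3 = √7778 - 25714/3 = -25714/3 + √7778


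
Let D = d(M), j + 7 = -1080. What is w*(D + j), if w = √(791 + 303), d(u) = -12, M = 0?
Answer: -1099*√1094 ≈ -36350.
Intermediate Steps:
j = -1087 (j = -7 - 1080 = -1087)
D = -12
w = √1094 ≈ 33.076
w*(D + j) = √1094*(-12 - 1087) = √1094*(-1099) = -1099*√1094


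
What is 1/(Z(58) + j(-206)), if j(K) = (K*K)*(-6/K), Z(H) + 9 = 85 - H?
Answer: 1/1254 ≈ 0.00079745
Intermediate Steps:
Z(H) = 76 - H (Z(H) = -9 + (85 - H) = 76 - H)
j(K) = -6*K (j(K) = K²*(-6/K) = -6*K)
1/(Z(58) + j(-206)) = 1/((76 - 1*58) - 6*(-206)) = 1/((76 - 58) + 1236) = 1/(18 + 1236) = 1/1254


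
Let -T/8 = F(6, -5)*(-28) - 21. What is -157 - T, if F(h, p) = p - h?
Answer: 2139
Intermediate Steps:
T = -2296 (T = -8*((-5 - 1*6)*(-28) - 21) = -8*((-5 - 6)*(-28) - 21) = -8*(-11*(-28) - 21) = -8*(308 - 21) = -8*287 = -2296)
-157 - T = -157 - 1*(-2296) = -157 + 2296 = 2139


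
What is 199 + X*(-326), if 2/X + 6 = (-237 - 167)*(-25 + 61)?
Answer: 1448051/7275 ≈ 199.04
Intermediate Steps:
X = -1/7275 (X = 2/(-6 + (-237 - 167)*(-25 + 61)) = 2/(-6 - 404*36) = 2/(-6 - 14544) = 2/(-14550) = 2*(-1/14550) = -1/7275 ≈ -0.00013746)
199 + X*(-326) = 199 - 1/7275*(-326) = 199 + 326/7275 = 1448051/7275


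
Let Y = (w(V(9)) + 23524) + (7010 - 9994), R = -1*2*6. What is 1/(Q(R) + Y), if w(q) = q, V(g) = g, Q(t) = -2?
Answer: 1/20547 ≈ 4.8669e-5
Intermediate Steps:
R = -12 (R = -2*6 = -12)
Y = 20549 (Y = (9 + 23524) + (7010 - 9994) = 23533 - 2984 = 20549)
1/(Q(R) + Y) = 1/(-2 + 20549) = 1/20547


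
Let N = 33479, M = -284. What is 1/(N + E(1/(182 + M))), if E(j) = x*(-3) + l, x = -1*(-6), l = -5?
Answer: 1/33456 ≈ 2.9890e-5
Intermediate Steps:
x = 6
E(j) = -23 (E(j) = 6*(-3) - 5 = -18 - 5 = -23)
1/(N + E(1/(182 + M))) = 1/(33479 - 23) = 1/33456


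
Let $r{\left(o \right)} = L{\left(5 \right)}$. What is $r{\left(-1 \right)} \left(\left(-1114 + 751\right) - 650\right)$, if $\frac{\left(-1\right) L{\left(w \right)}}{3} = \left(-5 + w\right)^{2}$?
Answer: $0$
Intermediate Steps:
$L{\left(w \right)} = - 3 \left(-5 + w\right)^{2}$
$r{\left(o \right)} = 0$ ($r{\left(o \right)} = - 3 \left(-5 + 5\right)^{2} = - 3 \cdot 0^{2} = \left(-3\right) 0 = 0$)
$r{\left(-1 \right)} \left(\left(-1114 + 751\right) - 650\right) = 0 \left(\left(-1114 + 751\right) - 650\right) = 0 \left(-363 - 650\right) = 0 \left(-1013\right) = 0$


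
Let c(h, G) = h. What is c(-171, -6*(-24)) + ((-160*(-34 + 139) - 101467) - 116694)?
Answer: -235132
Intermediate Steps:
c(-171, -6*(-24)) + ((-160*(-34 + 139) - 101467) - 116694) = -171 + ((-160*(-34 + 139) - 101467) - 116694) = -171 + ((-160*105 - 101467) - 116694) = -171 + ((-16800 - 101467) - 116694) = -171 + (-118267 - 116694) = -171 - 234961 = -235132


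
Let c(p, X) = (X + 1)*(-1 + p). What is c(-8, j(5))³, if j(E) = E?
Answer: -157464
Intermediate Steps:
c(p, X) = (1 + X)*(-1 + p)
c(-8, j(5))³ = (-1 - 8 - 1*5 + 5*(-8))³ = (-1 - 8 - 5 - 40)³ = (-54)³ = -157464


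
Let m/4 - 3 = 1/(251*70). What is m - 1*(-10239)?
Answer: 90055037/8785 ≈ 10251.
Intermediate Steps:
m = 105422/8785 (m = 12 + 4/((251*70)) = 12 + 4/17570 = 12 + 4*(1/17570) = 12 + 2/8785 = 105422/8785 ≈ 12.000)
m - 1*(-10239) = 105422/8785 - 1*(-10239) = 105422/8785 + 10239 = 90055037/8785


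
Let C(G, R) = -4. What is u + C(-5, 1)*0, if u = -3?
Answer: -3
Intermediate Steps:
u + C(-5, 1)*0 = -3 - 4*0 = -3 + 0 = -3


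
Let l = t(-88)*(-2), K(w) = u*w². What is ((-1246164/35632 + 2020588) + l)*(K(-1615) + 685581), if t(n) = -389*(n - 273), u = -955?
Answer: -19295329899022650453/4454 ≈ -4.3321e+15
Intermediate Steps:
t(n) = 106197 - 389*n (t(n) = -389*(-273 + n) = 106197 - 389*n)
K(w) = -955*w²
l = -280858 (l = (106197 - 389*(-88))*(-2) = (106197 + 34232)*(-2) = 140429*(-2) = -280858)
((-1246164/35632 + 2020588) + l)*(K(-1615) + 685581) = ((-1246164/35632 + 2020588) - 280858)*(-955*(-1615)² + 685581) = ((-1246164*1/35632 + 2020588) - 280858)*(-955*2608225 + 685581) = ((-311541/8908 + 2020588) - 280858)*(-2490854875 + 685581) = (17999086363/8908 - 280858)*(-2490169294) = (15497203299/8908)*(-2490169294) = -19295329899022650453/4454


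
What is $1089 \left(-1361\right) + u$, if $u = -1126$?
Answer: $-1483255$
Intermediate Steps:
$1089 \left(-1361\right) + u = 1089 \left(-1361\right) - 1126 = -1482129 - 1126 = -1483255$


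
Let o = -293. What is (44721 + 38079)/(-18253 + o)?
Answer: -13800/3091 ≈ -4.4646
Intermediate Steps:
(44721 + 38079)/(-18253 + o) = (44721 + 38079)/(-18253 - 293) = 82800/(-18546) = 82800*(-1/18546) = -13800/3091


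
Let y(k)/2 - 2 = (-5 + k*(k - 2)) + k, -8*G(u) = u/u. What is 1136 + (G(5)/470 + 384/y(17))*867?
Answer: 1774667257/1011440 ≈ 1754.6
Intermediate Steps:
G(u) = -1/8 (G(u) = -u/(8*u) = -1/8*1 = -1/8)
y(k) = -6 + 2*k + 2*k*(-2 + k) (y(k) = 4 + 2*((-5 + k*(k - 2)) + k) = 4 + 2*((-5 + k*(-2 + k)) + k) = 4 + 2*(-5 + k + k*(-2 + k)) = 4 + (-10 + 2*k + 2*k*(-2 + k)) = -6 + 2*k + 2*k*(-2 + k))
1136 + (G(5)/470 + 384/y(17))*867 = 1136 + (-1/8/470 + 384/(-6 - 2*17 + 2*17**2))*867 = 1136 + (-1/8*1/470 + 384/(-6 - 34 + 2*289))*867 = 1136 + (-1/3760 + 384/(-6 - 34 + 578))*867 = 1136 + (-1/3760 + 384/538)*867 = 1136 + (-1/3760 + 384*(1/538))*867 = 1136 + (-1/3760 + 192/269)*867 = 1136 + (721651/1011440)*867 = 1136 + 625671417/1011440 = 1774667257/1011440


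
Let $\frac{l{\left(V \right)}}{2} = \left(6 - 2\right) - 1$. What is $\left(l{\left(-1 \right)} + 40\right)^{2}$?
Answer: $2116$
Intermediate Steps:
$l{\left(V \right)} = 6$ ($l{\left(V \right)} = 2 \left(\left(6 - 2\right) - 1\right) = 2 \left(4 - 1\right) = 2 \cdot 3 = 6$)
$\left(l{\left(-1 \right)} + 40\right)^{2} = \left(6 + 40\right)^{2} = 46^{2} = 2116$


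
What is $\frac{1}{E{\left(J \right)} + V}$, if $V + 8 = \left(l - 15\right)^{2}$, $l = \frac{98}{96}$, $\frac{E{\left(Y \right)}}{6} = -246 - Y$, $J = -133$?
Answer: $- \frac{2304}{1130303} \approx -0.0020384$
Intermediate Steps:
$E{\left(Y \right)} = -1476 - 6 Y$ ($E{\left(Y \right)} = 6 \left(-246 - Y\right) = -1476 - 6 Y$)
$l = \frac{49}{48}$ ($l = 98 \cdot \frac{1}{96} = \frac{49}{48} \approx 1.0208$)
$V = \frac{431809}{2304}$ ($V = -8 + \left(\frac{49}{48} - 15\right)^{2} = -8 + \left(- \frac{671}{48}\right)^{2} = -8 + \frac{450241}{2304} = \frac{431809}{2304} \approx 187.42$)
$\frac{1}{E{\left(J \right)} + V} = \frac{1}{\left(-1476 - -798\right) + \frac{431809}{2304}} = \frac{1}{\left(-1476 + 798\right) + \frac{431809}{2304}} = \frac{1}{-678 + \frac{431809}{2304}} = \frac{1}{- \frac{1130303}{2304}} = - \frac{2304}{1130303}$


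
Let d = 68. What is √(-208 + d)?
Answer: 2*I*√35 ≈ 11.832*I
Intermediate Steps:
√(-208 + d) = √(-208 + 68) = √(-140) = 2*I*√35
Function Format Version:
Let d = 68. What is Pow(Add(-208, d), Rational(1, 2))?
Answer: Mul(2, I, Pow(35, Rational(1, 2))) ≈ Mul(11.832, I)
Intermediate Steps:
Pow(Add(-208, d), Rational(1, 2)) = Pow(Add(-208, 68), Rational(1, 2)) = Pow(-140, Rational(1, 2)) = Mul(2, I, Pow(35, Rational(1, 2)))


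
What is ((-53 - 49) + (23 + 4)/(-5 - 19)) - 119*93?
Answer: -89361/8 ≈ -11170.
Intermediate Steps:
((-53 - 49) + (23 + 4)/(-5 - 19)) - 119*93 = (-102 + 27/(-24)) - 11067 = (-102 + 27*(-1/24)) - 11067 = (-102 - 9/8) - 11067 = -825/8 - 11067 = -89361/8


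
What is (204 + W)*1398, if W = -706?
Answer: -701796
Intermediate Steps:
(204 + W)*1398 = (204 - 706)*1398 = -502*1398 = -701796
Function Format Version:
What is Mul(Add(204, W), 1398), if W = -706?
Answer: -701796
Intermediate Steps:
Mul(Add(204, W), 1398) = Mul(Add(204, -706), 1398) = Mul(-502, 1398) = -701796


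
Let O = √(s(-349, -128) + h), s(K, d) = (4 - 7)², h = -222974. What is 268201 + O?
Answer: 268201 + I*√222965 ≈ 2.682e+5 + 472.19*I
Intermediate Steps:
s(K, d) = 9 (s(K, d) = (-3)² = 9)
O = I*√222965 (O = √(9 - 222974) = √(-222965) = I*√222965 ≈ 472.19*I)
268201 + O = 268201 + I*√222965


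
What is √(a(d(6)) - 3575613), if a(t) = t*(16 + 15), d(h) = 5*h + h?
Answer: I*√3574497 ≈ 1890.6*I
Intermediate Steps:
d(h) = 6*h
a(t) = 31*t (a(t) = t*31 = 31*t)
√(a(d(6)) - 3575613) = √(31*(6*6) - 3575613) = √(31*36 - 3575613) = √(1116 - 3575613) = √(-3574497) = I*√3574497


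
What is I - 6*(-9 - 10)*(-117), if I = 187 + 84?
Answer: -13067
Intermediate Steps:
I = 271
I - 6*(-9 - 10)*(-117) = 271 - 6*(-9 - 10)*(-117) = 271 - 6*(-19)*(-117) = 271 + 114*(-117) = 271 - 13338 = -13067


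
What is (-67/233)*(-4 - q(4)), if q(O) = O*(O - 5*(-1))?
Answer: 2680/233 ≈ 11.502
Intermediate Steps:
q(O) = O*(5 + O) (q(O) = O*(O + 5) = O*(5 + O))
(-67/233)*(-4 - q(4)) = (-67/233)*(-4 - 4*(5 + 4)) = (-67*1/233)*(-4 - 4*9) = -67*(-4 - 1*36)/233 = -67*(-4 - 36)/233 = -67/233*(-40) = 2680/233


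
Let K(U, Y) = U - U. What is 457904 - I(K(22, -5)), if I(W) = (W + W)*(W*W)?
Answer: 457904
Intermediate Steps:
K(U, Y) = 0
I(W) = 2*W³ (I(W) = (2*W)*W² = 2*W³)
457904 - I(K(22, -5)) = 457904 - 2*0³ = 457904 - 2*0 = 457904 - 1*0 = 457904 + 0 = 457904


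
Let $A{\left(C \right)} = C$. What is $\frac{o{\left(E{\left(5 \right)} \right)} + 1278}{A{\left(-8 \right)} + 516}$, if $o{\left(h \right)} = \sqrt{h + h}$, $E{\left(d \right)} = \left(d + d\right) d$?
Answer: $\frac{322}{127} \approx 2.5354$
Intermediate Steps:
$E{\left(d \right)} = 2 d^{2}$ ($E{\left(d \right)} = 2 d d = 2 d^{2}$)
$o{\left(h \right)} = \sqrt{2} \sqrt{h}$ ($o{\left(h \right)} = \sqrt{2 h} = \sqrt{2} \sqrt{h}$)
$\frac{o{\left(E{\left(5 \right)} \right)} + 1278}{A{\left(-8 \right)} + 516} = \frac{\sqrt{2} \sqrt{2 \cdot 5^{2}} + 1278}{-8 + 516} = \frac{\sqrt{2} \sqrt{2 \cdot 25} + 1278}{508} = \left(\sqrt{2} \sqrt{50} + 1278\right) \frac{1}{508} = \left(\sqrt{2} \cdot 5 \sqrt{2} + 1278\right) \frac{1}{508} = \left(10 + 1278\right) \frac{1}{508} = 1288 \cdot \frac{1}{508} = \frac{322}{127}$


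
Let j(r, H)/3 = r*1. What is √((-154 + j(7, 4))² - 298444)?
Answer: 3*I*√31195 ≈ 529.86*I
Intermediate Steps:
j(r, H) = 3*r (j(r, H) = 3*(r*1) = 3*r)
√((-154 + j(7, 4))² - 298444) = √((-154 + 3*7)² - 298444) = √((-154 + 21)² - 298444) = √((-133)² - 298444) = √(17689 - 298444) = √(-280755) = 3*I*√31195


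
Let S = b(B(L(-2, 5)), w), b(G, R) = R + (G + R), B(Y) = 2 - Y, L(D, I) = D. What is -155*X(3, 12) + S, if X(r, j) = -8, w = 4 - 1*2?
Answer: 1248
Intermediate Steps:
w = 2 (w = 4 - 2 = 2)
b(G, R) = G + 2*R
S = 8 (S = (2 - 1*(-2)) + 2*2 = (2 + 2) + 4 = 4 + 4 = 8)
-155*X(3, 12) + S = -155*(-8) + 8 = 1240 + 8 = 1248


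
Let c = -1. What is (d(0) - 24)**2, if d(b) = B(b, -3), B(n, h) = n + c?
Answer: 625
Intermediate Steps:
B(n, h) = -1 + n (B(n, h) = n - 1 = -1 + n)
d(b) = -1 + b
(d(0) - 24)**2 = ((-1 + 0) - 24)**2 = (-1 - 24)**2 = (-25)**2 = 625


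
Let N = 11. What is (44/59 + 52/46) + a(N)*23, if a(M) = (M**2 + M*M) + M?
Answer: 7898929/1357 ≈ 5820.9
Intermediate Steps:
a(M) = M + 2*M**2 (a(M) = (M**2 + M**2) + M = 2*M**2 + M = M + 2*M**2)
(44/59 + 52/46) + a(N)*23 = (44/59 + 52/46) + (11*(1 + 2*11))*23 = (44*(1/59) + 52*(1/46)) + (11*(1 + 22))*23 = (44/59 + 26/23) + (11*23)*23 = 2546/1357 + 253*23 = 2546/1357 + 5819 = 7898929/1357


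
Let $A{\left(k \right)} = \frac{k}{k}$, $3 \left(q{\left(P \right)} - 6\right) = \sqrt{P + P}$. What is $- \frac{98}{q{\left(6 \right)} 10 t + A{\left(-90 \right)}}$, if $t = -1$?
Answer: $\frac{17346}{10043} - \frac{1960 \sqrt{3}}{10043} \approx 1.3891$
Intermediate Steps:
$q{\left(P \right)} = 6 + \frac{\sqrt{2} \sqrt{P}}{3}$ ($q{\left(P \right)} = 6 + \frac{\sqrt{P + P}}{3} = 6 + \frac{\sqrt{2 P}}{3} = 6 + \frac{\sqrt{2} \sqrt{P}}{3}$)
$A{\left(k \right)} = 1$
$- \frac{98}{q{\left(6 \right)} 10 t + A{\left(-90 \right)}} = - \frac{98}{\left(6 + \frac{\sqrt{2} \sqrt{6}}{3}\right) 10 \left(-1\right) + 1} = - \frac{98}{\left(6 + \frac{2 \sqrt{3}}{3}\right) 10 \left(-1\right) + 1} = - \frac{98}{\left(60 + \frac{20 \sqrt{3}}{3}\right) \left(-1\right) + 1} = - \frac{98}{\left(-60 - \frac{20 \sqrt{3}}{3}\right) + 1} = - \frac{98}{-59 - \frac{20 \sqrt{3}}{3}}$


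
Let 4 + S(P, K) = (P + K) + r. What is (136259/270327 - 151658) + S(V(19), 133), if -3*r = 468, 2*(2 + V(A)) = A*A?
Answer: -81912322733/540654 ≈ -1.5151e+5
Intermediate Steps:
V(A) = -2 + A²/2 (V(A) = -2 + (A*A)/2 = -2 + A²/2)
r = -156 (r = -⅓*468 = -156)
S(P, K) = -160 + K + P (S(P, K) = -4 + ((P + K) - 156) = -4 + ((K + P) - 156) = -4 + (-156 + K + P) = -160 + K + P)
(136259/270327 - 151658) + S(V(19), 133) = (136259/270327 - 151658) + (-160 + 133 + (-2 + (½)*19²)) = (136259*(1/270327) - 151658) + (-160 + 133 + (-2 + (½)*361)) = (136259/270327 - 151658) + (-160 + 133 + (-2 + 361/2)) = -40997115907/270327 + (-160 + 133 + 357/2) = -40997115907/270327 + 303/2 = -81912322733/540654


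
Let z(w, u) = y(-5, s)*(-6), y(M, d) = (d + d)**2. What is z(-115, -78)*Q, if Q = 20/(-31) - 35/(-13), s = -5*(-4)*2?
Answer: -31680000/403 ≈ -78610.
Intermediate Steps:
s = 40 (s = 20*2 = 40)
y(M, d) = 4*d**2 (y(M, d) = (2*d)**2 = 4*d**2)
Q = 825/403 (Q = 20*(-1/31) - 35*(-1/13) = -20/31 + 35/13 = 825/403 ≈ 2.0471)
z(w, u) = -38400 (z(w, u) = (4*40**2)*(-6) = (4*1600)*(-6) = 6400*(-6) = -38400)
z(-115, -78)*Q = -38400*825/403 = -31680000/403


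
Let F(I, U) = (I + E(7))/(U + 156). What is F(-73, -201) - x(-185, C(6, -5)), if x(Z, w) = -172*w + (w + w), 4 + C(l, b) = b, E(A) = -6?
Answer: -68771/45 ≈ -1528.2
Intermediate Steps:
C(l, b) = -4 + b
x(Z, w) = -170*w (x(Z, w) = -172*w + 2*w = -170*w)
F(I, U) = (-6 + I)/(156 + U) (F(I, U) = (I - 6)/(U + 156) = (-6 + I)/(156 + U))
F(-73, -201) - x(-185, C(6, -5)) = (-6 - 73)/(156 - 201) - (-170)*(-4 - 5) = -79/(-45) - (-170)*(-9) = -1/45*(-79) - 1*1530 = 79/45 - 1530 = -68771/45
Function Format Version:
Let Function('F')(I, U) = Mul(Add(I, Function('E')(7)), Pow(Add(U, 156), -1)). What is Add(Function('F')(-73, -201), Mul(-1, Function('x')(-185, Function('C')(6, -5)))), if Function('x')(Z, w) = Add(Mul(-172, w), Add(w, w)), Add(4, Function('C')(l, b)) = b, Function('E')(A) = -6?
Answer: Rational(-68771, 45) ≈ -1528.2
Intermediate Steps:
Function('C')(l, b) = Add(-4, b)
Function('x')(Z, w) = Mul(-170, w) (Function('x')(Z, w) = Add(Mul(-172, w), Mul(2, w)) = Mul(-170, w))
Function('F')(I, U) = Mul(Pow(Add(156, U), -1), Add(-6, I)) (Function('F')(I, U) = Mul(Add(I, -6), Pow(Add(U, 156), -1)) = Mul(Add(-6, I), Pow(Add(156, U), -1)) = Mul(Pow(Add(156, U), -1), Add(-6, I)))
Add(Function('F')(-73, -201), Mul(-1, Function('x')(-185, Function('C')(6, -5)))) = Add(Mul(Pow(Add(156, -201), -1), Add(-6, -73)), Mul(-1, Mul(-170, Add(-4, -5)))) = Add(Mul(Pow(-45, -1), -79), Mul(-1, Mul(-170, -9))) = Add(Mul(Rational(-1, 45), -79), Mul(-1, 1530)) = Add(Rational(79, 45), -1530) = Rational(-68771, 45)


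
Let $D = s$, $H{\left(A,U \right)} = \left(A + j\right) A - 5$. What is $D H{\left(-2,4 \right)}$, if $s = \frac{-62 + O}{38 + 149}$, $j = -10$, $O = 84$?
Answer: $\frac{38}{17} \approx 2.2353$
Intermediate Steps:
$H{\left(A,U \right)} = -5 + A \left(-10 + A\right)$ ($H{\left(A,U \right)} = \left(A - 10\right) A - 5 = \left(-10 + A\right) A - 5 = A \left(-10 + A\right) - 5 = -5 + A \left(-10 + A\right)$)
$s = \frac{2}{17}$ ($s = \frac{-62 + 84}{38 + 149} = \frac{22}{187} = 22 \cdot \frac{1}{187} = \frac{2}{17} \approx 0.11765$)
$D = \frac{2}{17} \approx 0.11765$
$D H{\left(-2,4 \right)} = \frac{2 \left(-5 + \left(-2\right)^{2} - -20\right)}{17} = \frac{2 \left(-5 + 4 + 20\right)}{17} = \frac{2}{17} \cdot 19 = \frac{38}{17}$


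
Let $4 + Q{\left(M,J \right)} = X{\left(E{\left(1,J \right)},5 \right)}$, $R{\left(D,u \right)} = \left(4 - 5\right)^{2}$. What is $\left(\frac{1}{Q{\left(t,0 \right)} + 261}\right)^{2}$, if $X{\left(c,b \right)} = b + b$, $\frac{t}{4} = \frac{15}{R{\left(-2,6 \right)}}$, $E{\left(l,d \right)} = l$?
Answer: $\frac{1}{71289} \approx 1.4027 \cdot 10^{-5}$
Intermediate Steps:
$R{\left(D,u \right)} = 1$ ($R{\left(D,u \right)} = \left(-1\right)^{2} = 1$)
$t = 60$ ($t = 4 \cdot \frac{15}{1} = 4 \cdot 15 \cdot 1 = 4 \cdot 15 = 60$)
$X{\left(c,b \right)} = 2 b$
$Q{\left(M,J \right)} = 6$ ($Q{\left(M,J \right)} = -4 + 2 \cdot 5 = -4 + 10 = 6$)
$\left(\frac{1}{Q{\left(t,0 \right)} + 261}\right)^{2} = \left(\frac{1}{6 + 261}\right)^{2} = \left(\frac{1}{267}\right)^{2} = \frac{1}{71289}$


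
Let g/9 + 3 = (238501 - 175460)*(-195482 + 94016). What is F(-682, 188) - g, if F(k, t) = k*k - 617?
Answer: 57569127488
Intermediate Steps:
g = -57568662981 (g = -27 + 9*((238501 - 175460)*(-195482 + 94016)) = -27 + 9*(63041*(-101466)) = -27 + 9*(-6396518106) = -27 - 57568662954 = -57568662981)
F(k, t) = -617 + k**2 (F(k, t) = k**2 - 617 = -617 + k**2)
F(-682, 188) - g = (-617 + (-682)**2) - 1*(-57568662981) = (-617 + 465124) + 57568662981 = 464507 + 57568662981 = 57569127488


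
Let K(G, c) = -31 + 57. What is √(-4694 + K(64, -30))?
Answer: 2*I*√1167 ≈ 68.323*I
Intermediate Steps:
K(G, c) = 26
√(-4694 + K(64, -30)) = √(-4694 + 26) = √(-4668) = 2*I*√1167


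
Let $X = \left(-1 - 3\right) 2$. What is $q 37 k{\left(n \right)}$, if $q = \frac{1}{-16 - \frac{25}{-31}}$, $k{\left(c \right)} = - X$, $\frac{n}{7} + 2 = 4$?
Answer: $- \frac{9176}{471} \approx -19.482$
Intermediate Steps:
$n = 14$ ($n = -14 + 7 \cdot 4 = -14 + 28 = 14$)
$X = -8$ ($X = \left(-4\right) 2 = -8$)
$k{\left(c \right)} = 8$ ($k{\left(c \right)} = \left(-1\right) \left(-8\right) = 8$)
$q = - \frac{31}{471}$ ($q = \frac{1}{-16 - - \frac{25}{31}} = \frac{1}{-16 + \frac{25}{31}} = \frac{1}{- \frac{471}{31}} = - \frac{31}{471} \approx -0.065817$)
$q 37 k{\left(n \right)} = \left(- \frac{31}{471}\right) 37 \cdot 8 = \left(- \frac{1147}{471}\right) 8 = - \frac{9176}{471}$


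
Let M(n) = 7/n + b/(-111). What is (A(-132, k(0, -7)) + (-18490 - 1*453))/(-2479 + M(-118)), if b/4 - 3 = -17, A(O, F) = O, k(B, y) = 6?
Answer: 249844350/32464111 ≈ 7.6960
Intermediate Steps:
b = -56 (b = 12 + 4*(-17) = 12 - 68 = -56)
M(n) = 56/111 + 7/n (M(n) = 7/n - 56/(-111) = 7/n - 56*(-1/111) = 7/n + 56/111 = 56/111 + 7/n)
(A(-132, k(0, -7)) + (-18490 - 1*453))/(-2479 + M(-118)) = (-132 + (-18490 - 1*453))/(-2479 + (56/111 + 7/(-118))) = (-132 + (-18490 - 453))/(-2479 + (56/111 + 7*(-1/118))) = (-132 - 18943)/(-2479 + (56/111 - 7/118)) = -19075/(-2479 + 5831/13098) = -19075/(-32464111/13098) = -19075*(-13098/32464111) = 249844350/32464111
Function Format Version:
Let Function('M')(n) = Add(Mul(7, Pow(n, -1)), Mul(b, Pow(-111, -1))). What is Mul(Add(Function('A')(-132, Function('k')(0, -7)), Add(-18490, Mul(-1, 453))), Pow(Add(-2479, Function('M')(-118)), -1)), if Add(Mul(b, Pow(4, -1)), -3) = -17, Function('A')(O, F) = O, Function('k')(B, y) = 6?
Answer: Rational(249844350, 32464111) ≈ 7.6960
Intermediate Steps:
b = -56 (b = Add(12, Mul(4, -17)) = Add(12, -68) = -56)
Function('M')(n) = Add(Rational(56, 111), Mul(7, Pow(n, -1))) (Function('M')(n) = Add(Mul(7, Pow(n, -1)), Mul(-56, Pow(-111, -1))) = Add(Mul(7, Pow(n, -1)), Mul(-56, Rational(-1, 111))) = Add(Mul(7, Pow(n, -1)), Rational(56, 111)) = Add(Rational(56, 111), Mul(7, Pow(n, -1))))
Mul(Add(Function('A')(-132, Function('k')(0, -7)), Add(-18490, Mul(-1, 453))), Pow(Add(-2479, Function('M')(-118)), -1)) = Mul(Add(-132, Add(-18490, Mul(-1, 453))), Pow(Add(-2479, Add(Rational(56, 111), Mul(7, Pow(-118, -1)))), -1)) = Mul(Add(-132, Add(-18490, -453)), Pow(Add(-2479, Add(Rational(56, 111), Mul(7, Rational(-1, 118)))), -1)) = Mul(Add(-132, -18943), Pow(Add(-2479, Add(Rational(56, 111), Rational(-7, 118))), -1)) = Mul(-19075, Pow(Add(-2479, Rational(5831, 13098)), -1)) = Mul(-19075, Pow(Rational(-32464111, 13098), -1)) = Mul(-19075, Rational(-13098, 32464111)) = Rational(249844350, 32464111)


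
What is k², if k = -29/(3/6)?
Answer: 3364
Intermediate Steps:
k = -58 (k = -29/(3*(⅙)) = -29/½ = -29*2 = -58)
k² = (-58)² = 3364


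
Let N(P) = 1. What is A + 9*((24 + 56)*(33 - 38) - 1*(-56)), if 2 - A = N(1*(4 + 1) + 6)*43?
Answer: -3137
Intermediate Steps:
A = -41 (A = 2 - 43 = -41)
A + 9*((24 + 56)*(33 - 38) - 1*(-56)) = -41 + 9*((24 + 56)*(33 - 38) - 1*(-56)) = -41 + 9*(80*(-5) + 56) = -41 + 9*(-400 + 56) = -41 + 9*(-344) = -41 - 3096 = -3137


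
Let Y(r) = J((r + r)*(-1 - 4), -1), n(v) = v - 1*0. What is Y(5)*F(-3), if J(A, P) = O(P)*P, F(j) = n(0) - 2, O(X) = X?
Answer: -2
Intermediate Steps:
n(v) = v (n(v) = v + 0 = v)
F(j) = -2 (F(j) = 0 - 2 = -2)
J(A, P) = P² (J(A, P) = P*P = P²)
Y(r) = 1 (Y(r) = (-1)² = 1)
Y(5)*F(-3) = 1*(-2) = -2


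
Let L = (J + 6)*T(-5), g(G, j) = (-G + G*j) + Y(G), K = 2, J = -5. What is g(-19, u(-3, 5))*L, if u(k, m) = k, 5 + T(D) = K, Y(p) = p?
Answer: -171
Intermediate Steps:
T(D) = -3 (T(D) = -5 + 2 = -3)
g(G, j) = G*j (g(G, j) = (-G + G*j) + G = G*j)
L = -3 (L = (-5 + 6)*(-3) = 1*(-3) = -3)
g(-19, u(-3, 5))*L = -19*(-3)*(-3) = 57*(-3) = -171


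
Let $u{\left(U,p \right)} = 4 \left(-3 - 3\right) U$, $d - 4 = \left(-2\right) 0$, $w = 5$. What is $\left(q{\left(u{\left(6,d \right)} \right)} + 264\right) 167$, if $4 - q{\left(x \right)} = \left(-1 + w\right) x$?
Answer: $140948$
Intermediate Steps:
$d = 4$ ($d = 4 - 0 = 4 + 0 = 4$)
$u{\left(U,p \right)} = - 24 U$ ($u{\left(U,p \right)} = 4 \left(-6\right) U = - 24 U$)
$q{\left(x \right)} = 4 - 4 x$ ($q{\left(x \right)} = 4 - \left(-1 + 5\right) x = 4 - 4 x$)
$\left(q{\left(u{\left(6,d \right)} \right)} + 264\right) 167 = \left(\left(4 - 4 \left(\left(-24\right) 6\right)\right) + 264\right) 167 = \left(\left(4 - -576\right) + 264\right) 167 = \left(\left(4 + 576\right) + 264\right) 167 = \left(580 + 264\right) 167 = 844 \cdot 167 = 140948$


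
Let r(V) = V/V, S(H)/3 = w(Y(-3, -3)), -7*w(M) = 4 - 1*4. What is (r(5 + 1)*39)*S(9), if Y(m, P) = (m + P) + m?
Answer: 0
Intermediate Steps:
Y(m, P) = P + 2*m (Y(m, P) = (P + m) + m = P + 2*m)
w(M) = 0 (w(M) = -(4 - 1*4)/7 = -(4 - 4)/7 = -⅐*0 = 0)
S(H) = 0 (S(H) = 3*0 = 0)
r(V) = 1
(r(5 + 1)*39)*S(9) = (1*39)*0 = 39*0 = 0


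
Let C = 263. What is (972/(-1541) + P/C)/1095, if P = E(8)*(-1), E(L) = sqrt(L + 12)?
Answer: -324/562465 - 2*sqrt(5)/287985 ≈ -0.00059156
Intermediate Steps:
E(L) = sqrt(12 + L)
P = -2*sqrt(5) (P = sqrt(12 + 8)*(-1) = sqrt(20)*(-1) = (2*sqrt(5))*(-1) = -2*sqrt(5) ≈ -4.4721)
(972/(-1541) + P/C)/1095 = (972/(-1541) - 2*sqrt(5)/263)/1095 = (972*(-1/1541) - 2*sqrt(5)*(1/263))*(1/1095) = (-972/1541 - 2*sqrt(5)/263)*(1/1095) = -324/562465 - 2*sqrt(5)/287985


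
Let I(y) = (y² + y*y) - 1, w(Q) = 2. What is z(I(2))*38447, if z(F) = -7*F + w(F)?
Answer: -1807009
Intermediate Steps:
I(y) = -1 + 2*y² (I(y) = (y² + y²) - 1 = 2*y² - 1 = -1 + 2*y²)
z(F) = 2 - 7*F (z(F) = -7*F + 2 = 2 - 7*F)
z(I(2))*38447 = (2 - 7*(-1 + 2*2²))*38447 = (2 - 7*(-1 + 2*4))*38447 = (2 - 7*(-1 + 8))*38447 = (2 - 7*7)*38447 = (2 - 49)*38447 = -47*38447 = -1807009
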